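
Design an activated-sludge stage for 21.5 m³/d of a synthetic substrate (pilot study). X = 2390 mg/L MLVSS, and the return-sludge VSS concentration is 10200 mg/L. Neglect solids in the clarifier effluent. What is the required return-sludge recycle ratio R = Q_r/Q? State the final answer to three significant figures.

R ≈ 0.306

Solids balance on the clarifier gives (1+R)X = R·X_r, so R = X/(X_r − X) = 2390 / (10200 − 2390) = 0.3060.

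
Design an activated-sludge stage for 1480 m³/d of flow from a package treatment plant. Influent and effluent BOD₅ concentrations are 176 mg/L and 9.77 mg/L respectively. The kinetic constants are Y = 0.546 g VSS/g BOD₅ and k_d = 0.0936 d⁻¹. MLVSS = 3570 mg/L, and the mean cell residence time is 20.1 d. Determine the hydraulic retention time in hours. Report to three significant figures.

From the SRT design equation V = Y Q (S₀−S) θ_c / [X (1 + k_d θ_c)] = 0.546 × 1480 × (176 − 9.77) × 20.1 / [3570 × (1 + 0.0936 × 20.1)] = 2.7×10^6 / 10286 = 262.5 m³.
Hydraulic retention time τ = V/Q = 262.5 / 1480 = 0.1774 d = 4.256 h.

τ ≈ 4.26 h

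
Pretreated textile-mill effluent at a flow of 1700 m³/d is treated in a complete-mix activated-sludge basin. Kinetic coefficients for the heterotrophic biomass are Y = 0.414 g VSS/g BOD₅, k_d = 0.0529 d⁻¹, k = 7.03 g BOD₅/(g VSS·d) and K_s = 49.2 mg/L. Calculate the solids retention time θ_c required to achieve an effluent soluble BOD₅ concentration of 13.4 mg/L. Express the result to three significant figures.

θ_c ≈ 1.75 d

Specific growth rate at S = 13.4 mg/L: μ = YkS/(K_s+S) = 0.414·7.03·13.4/(49.2+13.4) = 0.6230 d⁻¹.
θ_c = 1/(μ − k_d) = 1/(0.6230 − 0.0529) = 1/0.5701 = 1.754 d.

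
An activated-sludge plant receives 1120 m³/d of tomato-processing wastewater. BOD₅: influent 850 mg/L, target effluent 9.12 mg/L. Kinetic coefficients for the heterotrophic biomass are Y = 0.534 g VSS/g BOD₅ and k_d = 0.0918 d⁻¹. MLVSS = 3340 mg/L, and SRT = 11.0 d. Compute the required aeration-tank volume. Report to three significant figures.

V ≈ 824 m³

Rearranging the biomass balance for a CMAS with decay, V = Y·Q·ΔS·θ_c / [X·(1+k_d θ_c)] = 0.534 × 1120 × (850 − 9.12) × 11.0 / [3340 × (1 + 0.0918 × 11.0)] = 5.53×10^6 / 6713 = 824.1 m³.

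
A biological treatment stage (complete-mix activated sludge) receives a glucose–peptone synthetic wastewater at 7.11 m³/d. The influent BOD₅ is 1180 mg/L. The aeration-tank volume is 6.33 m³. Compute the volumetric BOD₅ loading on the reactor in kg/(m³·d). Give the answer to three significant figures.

Volumetric loading L_v = Q·S₀ / V = 7.11 × 1180 g/m³ / 6.330 m³ = 1325 g/(m³·d) = 1.325 kg BOD₅/(m³·d).

L_v ≈ 1.33 kg BOD₅/(m³·d)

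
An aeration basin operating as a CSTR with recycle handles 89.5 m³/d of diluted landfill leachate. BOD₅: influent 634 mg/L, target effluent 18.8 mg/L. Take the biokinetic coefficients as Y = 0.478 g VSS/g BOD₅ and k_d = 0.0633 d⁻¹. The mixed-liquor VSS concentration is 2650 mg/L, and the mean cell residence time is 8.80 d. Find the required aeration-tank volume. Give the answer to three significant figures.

V ≈ 56.1 m³

Steady-state biomass mass balance: V·X·(1 + k_d·θ_c) = Y·Q·(S₀ − S)·θ_c, so V = 0.478 × 89.5 × (634 − 18.8) × 8.80 / [2650 × (1 + 0.0633 × 8.80)] = 2.32×10^5 / 4126 = 56.13 m³.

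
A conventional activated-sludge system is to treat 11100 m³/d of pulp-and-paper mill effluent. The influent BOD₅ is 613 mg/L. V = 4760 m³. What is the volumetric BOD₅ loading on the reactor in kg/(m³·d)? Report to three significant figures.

L_v ≈ 1.43 kg BOD₅/(m³·d)

Applied BOD₅ load per unit volume = Q·S₀/V = (11100 × 613/1000)/4760 = 1.429 kg BOD₅·m⁻³·d⁻¹.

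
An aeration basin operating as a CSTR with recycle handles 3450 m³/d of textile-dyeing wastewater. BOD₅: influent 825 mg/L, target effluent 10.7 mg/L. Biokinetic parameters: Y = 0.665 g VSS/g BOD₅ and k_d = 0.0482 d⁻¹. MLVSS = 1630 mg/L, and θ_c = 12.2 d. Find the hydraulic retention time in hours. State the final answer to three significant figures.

τ ≈ 61.3 h

Steady-state biomass mass balance: V·X·(1 + k_d·θ_c) = Y·Q·(S₀ − S)·θ_c, so V = 0.665 × 3450 × (825 − 10.7) × 12.2 / [1630 × (1 + 0.0482 × 12.2)] = 2.28×10^7 / 2589 = 8805 m³.
HRT = V/Q = 8805 m³ / 3450 m³·d⁻¹ = 2.552 d × 24 = 61.25 h.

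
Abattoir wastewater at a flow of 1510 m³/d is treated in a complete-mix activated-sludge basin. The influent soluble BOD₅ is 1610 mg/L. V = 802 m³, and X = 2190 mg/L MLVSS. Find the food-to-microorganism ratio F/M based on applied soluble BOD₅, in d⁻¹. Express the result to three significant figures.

Food-to-microorganism ratio F/M = Q S₀ / (V X) = 1510 × 1610 / (802.0 × 2190) = 1.384 d⁻¹.

F/M ≈ 1.38 d⁻¹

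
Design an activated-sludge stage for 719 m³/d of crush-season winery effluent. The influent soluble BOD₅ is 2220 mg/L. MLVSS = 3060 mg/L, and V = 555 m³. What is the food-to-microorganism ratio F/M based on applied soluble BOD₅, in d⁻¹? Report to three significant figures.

F/M ≈ 0.940 d⁻¹

Food-to-microorganism ratio F/M = Q S₀ / (V X) = 719 × 2220 / (555.0 × 3060) = 0.9399 d⁻¹.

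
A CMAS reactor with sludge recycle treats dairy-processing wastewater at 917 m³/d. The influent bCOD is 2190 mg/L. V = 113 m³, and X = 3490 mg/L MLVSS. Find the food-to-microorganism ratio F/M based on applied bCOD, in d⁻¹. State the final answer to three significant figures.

Food-to-microorganism ratio F/M = Q S₀ / (V X) = 917 × 2190 / (113.0 × 3490) = 5.092 d⁻¹.

F/M ≈ 5.09 d⁻¹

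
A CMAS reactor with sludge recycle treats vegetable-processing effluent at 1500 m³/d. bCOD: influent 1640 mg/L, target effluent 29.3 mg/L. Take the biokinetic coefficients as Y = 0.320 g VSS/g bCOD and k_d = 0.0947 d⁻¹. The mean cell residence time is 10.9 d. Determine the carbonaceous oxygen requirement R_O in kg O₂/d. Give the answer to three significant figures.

R_O ≈ 1880 kg O₂/d

Correct the yield for decay: Y_obs = Y/(1 + k_d θ_c) = 0.320 / (1 + 0.0947 × 10.9) = 0.320 / 2.032 = 0.1575.
Mass of bCOD removed per day: Q(S₀ − S) = 1500 × 1611 g/m³ = 2416 kg/d.
Net sludge production P_X = 0.1575 × 2416 = 380.4 kg VSS/d.
R_O = Q·(S₀ − S) − 1.42·P_X = 2416 − 1.42 × 380.4 = 1876 kg O₂/d.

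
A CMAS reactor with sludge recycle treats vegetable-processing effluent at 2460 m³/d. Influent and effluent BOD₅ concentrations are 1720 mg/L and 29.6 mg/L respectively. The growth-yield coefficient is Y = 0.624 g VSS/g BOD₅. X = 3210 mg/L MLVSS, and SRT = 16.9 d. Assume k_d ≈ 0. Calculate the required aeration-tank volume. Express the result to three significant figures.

V ≈ 13700 m³

Biomass mass balance (decay neglected): V·X = Y·Q·(S₀ − S)·θ_c, so V = 0.624 × 2460 × (1720 − 29.6) × 16.9 / 3210 = 13661 m³.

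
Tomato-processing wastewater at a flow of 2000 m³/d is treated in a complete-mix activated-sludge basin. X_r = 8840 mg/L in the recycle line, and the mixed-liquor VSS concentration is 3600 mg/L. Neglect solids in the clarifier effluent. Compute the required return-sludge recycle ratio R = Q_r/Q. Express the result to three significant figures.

R ≈ 0.687

Mass balance around the secondary clarifier (neglecting effluent solids): R = X / (X_r − X) = 3600 / (8840 − 3600) = 0.6870.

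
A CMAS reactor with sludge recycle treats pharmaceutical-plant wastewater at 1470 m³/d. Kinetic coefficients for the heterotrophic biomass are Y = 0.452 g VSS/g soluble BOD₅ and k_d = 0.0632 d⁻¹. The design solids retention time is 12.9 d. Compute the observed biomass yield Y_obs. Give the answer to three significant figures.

Correct the yield for decay: Y_obs = Y/(1 + k_d θ_c) = 0.452 / (1 + 0.0632 × 12.9) = 0.452 / 1.815 = 0.2490.

Y_obs ≈ 0.249 g VSS/g soluble BOD₅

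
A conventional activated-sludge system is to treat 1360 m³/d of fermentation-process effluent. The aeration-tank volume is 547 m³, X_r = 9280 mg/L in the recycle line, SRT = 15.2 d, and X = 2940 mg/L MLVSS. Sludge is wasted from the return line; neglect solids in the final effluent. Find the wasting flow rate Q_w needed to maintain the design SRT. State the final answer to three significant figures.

Q_w ≈ 11.4 m³/d

Wasting from the return line (neglecting effluent solids): Q_w = V·X / (θ_c·X_r) = 547.0 × 2940 / (15.2 × 9280) = 11.40 m³/d.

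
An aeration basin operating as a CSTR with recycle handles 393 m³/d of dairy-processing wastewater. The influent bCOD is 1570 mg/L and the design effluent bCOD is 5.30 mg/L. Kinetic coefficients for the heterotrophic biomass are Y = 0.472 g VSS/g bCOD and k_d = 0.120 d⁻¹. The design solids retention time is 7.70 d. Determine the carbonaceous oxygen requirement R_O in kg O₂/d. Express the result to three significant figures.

The observed yield is Y_obs = Y/(1 + k_d·θ_c) = 0.472 / (1 + 0.120 × 7.70) = 0.472 / 1.924 = 0.2453 g VSS per g bCOD removed.
ΔS = 1570 − 5.30 = 1565 mg/L, so the substrate removal rate is 393 × 1565/1000 = 614.9 kg bCOD/d.
Net sludge production P_X = 0.2453 × 614.9 = 150.9 kg VSS/d.
R_O = Q·(S₀ − S) − 1.42·P_X = 614.9 − 1.42 × 150.9 = 400.7 kg O₂/d.

R_O ≈ 401 kg O₂/d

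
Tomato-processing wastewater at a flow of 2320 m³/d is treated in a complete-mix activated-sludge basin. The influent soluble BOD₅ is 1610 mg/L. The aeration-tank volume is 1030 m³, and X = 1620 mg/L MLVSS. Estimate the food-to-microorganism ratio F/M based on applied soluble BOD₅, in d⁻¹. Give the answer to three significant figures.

F/M = Q·S₀ / (V·X) = 2320 × 1610 / (1030 × 1620) = 2.239 g soluble BOD₅·(g VSS·d)⁻¹.

F/M ≈ 2.24 d⁻¹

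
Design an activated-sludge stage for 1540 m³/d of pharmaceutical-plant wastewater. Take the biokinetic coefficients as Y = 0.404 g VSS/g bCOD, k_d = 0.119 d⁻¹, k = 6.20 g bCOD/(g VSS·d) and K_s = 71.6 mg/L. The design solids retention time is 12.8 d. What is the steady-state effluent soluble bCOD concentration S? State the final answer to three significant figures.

S ≈ 6.12 mg/L

Effluent substrate depends only on kinetics and SRT: S = K_s(1 + k_d θ_c) / [θ_c(Yk − k_d) − 1] = 71.6 × (1 + 0.119 × 12.8) / [12.8 × (0.404 × 6.20 − 0.119) − 1] = 180.7 / 29.54 = 6.116 mg/L.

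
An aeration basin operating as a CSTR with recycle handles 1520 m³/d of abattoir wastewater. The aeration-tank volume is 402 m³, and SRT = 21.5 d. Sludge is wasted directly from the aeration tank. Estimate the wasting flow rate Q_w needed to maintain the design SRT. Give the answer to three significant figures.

Q_w ≈ 18.7 m³/d

With mixed-liquor wasting, θ_c = V/Q_w, so Q_w = V/θ_c = 402.0/21.5 = 18.70 m³/d.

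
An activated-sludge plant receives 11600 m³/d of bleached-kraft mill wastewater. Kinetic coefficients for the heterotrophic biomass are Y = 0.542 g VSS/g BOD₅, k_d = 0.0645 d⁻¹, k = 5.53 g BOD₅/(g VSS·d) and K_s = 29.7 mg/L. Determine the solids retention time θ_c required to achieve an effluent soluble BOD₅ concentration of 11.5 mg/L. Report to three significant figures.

Specific growth rate at S = 11.5 mg/L: μ = YkS/(K_s+S) = 0.542·5.53·11.5/(29.7+11.5) = 0.8366 d⁻¹.
Then 1/θ_c = μ − k_d = 0.8366 − 0.0645 = 0.7721 d⁻¹, giving θ_c = 1.295 d.

θ_c ≈ 1.30 d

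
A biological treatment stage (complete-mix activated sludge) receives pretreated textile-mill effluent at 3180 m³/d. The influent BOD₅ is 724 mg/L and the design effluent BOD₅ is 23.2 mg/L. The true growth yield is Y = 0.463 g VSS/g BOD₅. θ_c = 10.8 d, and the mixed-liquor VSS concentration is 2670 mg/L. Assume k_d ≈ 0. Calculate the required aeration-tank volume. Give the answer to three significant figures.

V ≈ 4170 m³

V·X = Y·Q·ΔS·θ_c gives V = 0.463 × 3180 × (724 − 23.2) × 10.8 / 2670 = 4174 m³.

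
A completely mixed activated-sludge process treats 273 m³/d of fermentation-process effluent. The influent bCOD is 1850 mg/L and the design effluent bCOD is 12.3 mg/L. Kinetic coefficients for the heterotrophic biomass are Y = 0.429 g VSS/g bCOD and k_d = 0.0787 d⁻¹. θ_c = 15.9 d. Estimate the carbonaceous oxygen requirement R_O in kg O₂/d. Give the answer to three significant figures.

R_O ≈ 366 kg O₂/d

Observed yield with endogenous decay: Y_obs = Y / (1 + k_d·θ_c) = 0.429 / (1 + 0.0787 × 15.9) = 0.429 / 2.251 = 0.1906 g VSS/g bCOD.
Substrate removed = Q·(S₀ − S) = 273 m³/d × (1850 − 12.3) g/m³ = 5.02×10^5 g/d = 501.7 kg/d.
Net sludge production P_X = 0.1906 × 501.7 = 95.60 kg VSS/d.
R_O = Q·ΔS − 1.42 P_X = 501.7 − 135.8 = 365.9 kg O₂/d.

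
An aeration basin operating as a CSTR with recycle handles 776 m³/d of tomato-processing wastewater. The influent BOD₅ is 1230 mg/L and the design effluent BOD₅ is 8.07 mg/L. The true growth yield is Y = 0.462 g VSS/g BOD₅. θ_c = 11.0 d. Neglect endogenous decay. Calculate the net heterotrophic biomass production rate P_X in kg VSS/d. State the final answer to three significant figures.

P_X ≈ 438 kg VSS/d

No decay correction is needed, so Y_obs = Y = 0.462.
Mass of BOD₅ removed per day: Q(S₀ − S) = 776 × 1222 g/m³ = 948.2 kg/d.
Biomass produced: P_X = Y_obs·Q·ΔS = 0.4620 × 948.2 ≈ 438.1 kg VSS/d.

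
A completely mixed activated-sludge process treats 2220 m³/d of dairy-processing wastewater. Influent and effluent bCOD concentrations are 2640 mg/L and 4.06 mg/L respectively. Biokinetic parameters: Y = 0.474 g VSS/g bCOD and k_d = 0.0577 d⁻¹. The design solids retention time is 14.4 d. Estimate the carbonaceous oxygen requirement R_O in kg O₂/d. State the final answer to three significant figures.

Y_obs = Y / (1 + k_d θ_c) = 0.474 / (1 + 0.0577 × 14.4) = 0.474 / 1.831 = 0.2589.
Mass of bCOD removed per day: Q(S₀ − S) = 2220 × 2636 g/m³ = 5852 kg/d.
Net sludge production P_X = 0.2589 × 5852 = 1515 kg VSS/d.
R_O = Q·(S₀ − S) − 1.42·P_X = 5852 − 1.42 × 1515 = 3701 kg O₂/d.

R_O ≈ 3700 kg O₂/d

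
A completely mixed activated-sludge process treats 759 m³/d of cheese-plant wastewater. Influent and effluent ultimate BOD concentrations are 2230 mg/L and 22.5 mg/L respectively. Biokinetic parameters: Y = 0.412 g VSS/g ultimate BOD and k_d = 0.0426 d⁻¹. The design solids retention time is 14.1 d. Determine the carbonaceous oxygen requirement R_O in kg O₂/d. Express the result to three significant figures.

Observed yield with endogenous decay: Y_obs = Y / (1 + k_d·θ_c) = 0.412 / (1 + 0.0426 × 14.1) = 0.412 / 1.601 = 0.2574 g VSS/g ultimate BOD.
Substrate removed = Q·(S₀ − S) = 759 m³/d × (2230 − 22.5) g/m³ = 1.68×10^6 g/d = 1675 kg/d.
Net sludge production P_X = 0.2574 × 1675 = 431.3 kg VSS/d.
R_O = Q·(S₀ − S) − 1.42·P_X = 1675 − 1.42 × 431.3 = 1063 kg O₂/d.

R_O ≈ 1060 kg O₂/d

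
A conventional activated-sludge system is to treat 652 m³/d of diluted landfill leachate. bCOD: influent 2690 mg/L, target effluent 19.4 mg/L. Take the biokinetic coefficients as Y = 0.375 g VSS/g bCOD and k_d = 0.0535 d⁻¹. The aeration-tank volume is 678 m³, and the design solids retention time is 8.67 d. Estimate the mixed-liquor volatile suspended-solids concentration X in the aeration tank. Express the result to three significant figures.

From V·X·(1 + k_d·θ_c) = Y·Q·(S₀ − S)·θ_c: X = 0.375 × 652 × (2690 − 19.4) × 8.67 / [678 × (1 + 0.0535 × 8.67)] = 5704 mg/L.

X ≈ 5700 mg/L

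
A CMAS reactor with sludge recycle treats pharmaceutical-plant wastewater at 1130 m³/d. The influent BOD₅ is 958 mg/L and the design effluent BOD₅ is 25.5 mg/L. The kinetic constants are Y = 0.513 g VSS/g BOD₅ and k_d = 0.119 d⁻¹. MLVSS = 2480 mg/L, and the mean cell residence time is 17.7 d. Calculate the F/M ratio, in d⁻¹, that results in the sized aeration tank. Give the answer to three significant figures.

Steady-state biomass mass balance: V·X·(1 + k_d·θ_c) = Y·Q·(S₀ − S)·θ_c, so V = 0.513 × 1130 × (958 − 25.5) × 17.7 / [2480 × (1 + 0.119 × 17.7)] = 9.57×10^6 / 7704 = 1242 m³.
F/M = Q·S₀ / (V·X) = 1130 × 958 / (1242 × 2480) = 0.3515 g BOD₅·(g VSS·d)⁻¹.

F/M ≈ 0.351 d⁻¹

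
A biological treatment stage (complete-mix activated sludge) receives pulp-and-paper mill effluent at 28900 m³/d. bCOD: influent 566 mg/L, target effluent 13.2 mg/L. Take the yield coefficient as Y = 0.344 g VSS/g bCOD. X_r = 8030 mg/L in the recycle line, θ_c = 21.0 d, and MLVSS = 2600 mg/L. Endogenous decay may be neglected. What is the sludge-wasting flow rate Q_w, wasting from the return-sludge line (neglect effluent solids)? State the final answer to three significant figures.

Biomass mass balance (decay neglected): V·X = Y·Q·(S₀ − S)·θ_c, so V = 0.344 × 28900 × (566 − 13.2) × 21.0 / 2600 = 44388 m³.
θ_c = V·X/(Q_w·X_r) when wasting from the recycle, so Q_w = V·X/(θ_c·X_r) = 44388 × 2600 / (21.0 × 8030) = 684.4 m³/d.

Q_w ≈ 684 m³/d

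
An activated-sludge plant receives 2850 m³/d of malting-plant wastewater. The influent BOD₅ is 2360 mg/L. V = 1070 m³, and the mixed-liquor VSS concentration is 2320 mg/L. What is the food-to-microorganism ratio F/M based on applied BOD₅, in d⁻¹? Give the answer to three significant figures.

F/M = applied load / biomass = Q·S₀/(V·X) = 2850 × 2360 / (1070 × 2320) = 2.709 d⁻¹.

F/M ≈ 2.71 d⁻¹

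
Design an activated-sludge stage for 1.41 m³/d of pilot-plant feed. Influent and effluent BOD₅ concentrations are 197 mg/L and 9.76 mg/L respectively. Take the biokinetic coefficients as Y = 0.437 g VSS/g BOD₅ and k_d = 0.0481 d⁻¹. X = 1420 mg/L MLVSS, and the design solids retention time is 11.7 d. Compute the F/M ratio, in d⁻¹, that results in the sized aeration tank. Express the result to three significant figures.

F/M ≈ 0.322 d⁻¹

Rearranging the biomass balance for a CMAS with decay, V = Y·Q·ΔS·θ_c / [X·(1+k_d θ_c)] = 0.437 × 1.41 × (197 − 9.76) × 11.7 / [1420 × (1 + 0.0481 × 11.7)] = 1.35×10^3 / 2219 = 0.6083 m³.
F/M = applied load / biomass = Q·S₀/(V·X) = 1.41 × 197 / (0.6083 × 1420) = 0.3216 d⁻¹.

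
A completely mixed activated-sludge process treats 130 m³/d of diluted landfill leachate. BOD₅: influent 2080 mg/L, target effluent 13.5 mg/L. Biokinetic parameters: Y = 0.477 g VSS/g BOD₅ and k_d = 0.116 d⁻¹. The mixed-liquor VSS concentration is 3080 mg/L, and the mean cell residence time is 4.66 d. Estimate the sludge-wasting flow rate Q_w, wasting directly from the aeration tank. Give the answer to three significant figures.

Q_w ≈ 27.0 m³/d

Rearranging the biomass balance for a CMAS with decay, V = Y·Q·ΔS·θ_c / [X·(1+k_d θ_c)] = 0.477 × 130 × (2080 − 13.5) × 4.66 / [3080 × (1 + 0.116 × 4.66)] = 5.97×10^5 / 4745 = 125.9 m³.
Wasting from the aeration tank: Q_w = V / θ_c = 125.9 / 4.66 = 27.01 m³/d.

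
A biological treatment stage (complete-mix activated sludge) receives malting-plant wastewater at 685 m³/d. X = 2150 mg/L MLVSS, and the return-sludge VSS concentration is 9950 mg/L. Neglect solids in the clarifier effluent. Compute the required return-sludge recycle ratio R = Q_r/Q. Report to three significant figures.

R ≈ 0.276

Mass balance around the secondary clarifier (neglecting effluent solids): R = X / (X_r − X) = 2150 / (9950 − 2150) = 0.2756.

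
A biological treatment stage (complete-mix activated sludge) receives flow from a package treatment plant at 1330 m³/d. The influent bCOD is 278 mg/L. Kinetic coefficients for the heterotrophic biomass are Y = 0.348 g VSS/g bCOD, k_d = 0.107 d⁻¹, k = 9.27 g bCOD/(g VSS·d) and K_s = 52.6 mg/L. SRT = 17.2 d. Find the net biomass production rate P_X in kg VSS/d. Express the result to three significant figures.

P_X ≈ 44.8 kg VSS/d

For a completely mixed reactor with recycle the Lawrence–McCarty relation gives S = K_s·(1 + k_d·θ_c) / [θ_c·(Y·k − k_d) − 1] = 52.6 × (1 + 0.107 × 17.2) / [17.2 × (0.348 × 9.27 − 0.107) − 1] = 149.4 / 52.65 = 2.838 mg/L.
Y_obs = Y / (1 + k_d θ_c) = 0.348 / (1 + 0.107 × 17.2) = 0.348 / 2.840 = 0.1225.
Mass of bCOD removed per day: Q(S₀ − S) = 1330 × 275.2 g/m³ = 366.0 kg/d.
P_X = Y_obs · Q(S₀ − S) = 0.1225 × 366.0 = 44.84 kg VSS/d.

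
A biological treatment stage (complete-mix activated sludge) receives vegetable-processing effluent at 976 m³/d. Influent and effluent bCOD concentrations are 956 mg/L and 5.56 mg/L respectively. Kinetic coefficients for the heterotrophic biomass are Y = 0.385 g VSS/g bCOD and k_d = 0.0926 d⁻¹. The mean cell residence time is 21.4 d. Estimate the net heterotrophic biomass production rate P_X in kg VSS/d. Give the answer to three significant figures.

P_X ≈ 120 kg VSS/d

The observed yield is Y_obs = Y/(1 + k_d·θ_c) = 0.385 / (1 + 0.0926 × 21.4) = 0.385 / 2.982 = 0.1291 g VSS per g bCOD removed.
Substrate removed = Q·(S₀ − S) = 976 m³/d × (956 − 5.56) g/m³ = 9.28×10^5 g/d = 927.6 kg/d.
Net biomass production P_X = Y_obs × Q·(S₀ − S) = 0.1291 × 927.6 = 119.8 kg VSS/d.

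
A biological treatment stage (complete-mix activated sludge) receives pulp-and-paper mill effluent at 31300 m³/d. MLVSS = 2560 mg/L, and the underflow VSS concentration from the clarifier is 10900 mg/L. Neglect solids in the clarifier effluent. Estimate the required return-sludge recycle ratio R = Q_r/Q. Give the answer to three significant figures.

R ≈ 0.307

R = Q_r/Q = X/(X_r − X) = 2560 / (10900 − 2560) = 0.3070.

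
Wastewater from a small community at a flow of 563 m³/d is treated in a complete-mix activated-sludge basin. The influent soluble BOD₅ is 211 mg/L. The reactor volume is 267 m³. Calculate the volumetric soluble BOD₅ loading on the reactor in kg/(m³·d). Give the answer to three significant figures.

L_v ≈ 0.445 kg soluble BOD₅/(m³·d)

Volumetric loading L_v = Q·S₀ / V = 563 × 211 g/m³ / 267.0 m³ = 444.9 g/(m³·d) = 0.4449 kg soluble BOD₅/(m³·d).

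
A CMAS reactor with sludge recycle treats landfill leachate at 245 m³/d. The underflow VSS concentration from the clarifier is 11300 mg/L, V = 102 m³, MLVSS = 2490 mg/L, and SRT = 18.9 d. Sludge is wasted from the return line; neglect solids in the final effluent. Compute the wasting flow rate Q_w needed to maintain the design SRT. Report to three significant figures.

Q_w ≈ 1.19 m³/d

Q_w = (V·X)/(θ_c X_r) = 102.0 × 2490 / (18.9 × 11300) = 1.189 m³/d.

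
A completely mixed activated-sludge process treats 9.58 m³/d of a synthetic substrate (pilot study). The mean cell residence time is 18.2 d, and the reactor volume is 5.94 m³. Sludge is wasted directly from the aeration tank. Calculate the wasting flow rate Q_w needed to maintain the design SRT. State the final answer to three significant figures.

Q_w ≈ 0.326 m³/d

Wasting from the aeration tank: Q_w = V / θ_c = 5.940 / 18.2 = 0.3264 m³/d.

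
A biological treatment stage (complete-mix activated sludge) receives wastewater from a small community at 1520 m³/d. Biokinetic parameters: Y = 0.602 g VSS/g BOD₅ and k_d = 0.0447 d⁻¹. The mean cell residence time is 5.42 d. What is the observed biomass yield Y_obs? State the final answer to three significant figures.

Correct the yield for decay: Y_obs = Y/(1 + k_d θ_c) = 0.602 / (1 + 0.0447 × 5.42) = 0.602 / 1.242 = 0.4846.

Y_obs ≈ 0.485 g VSS/g BOD₅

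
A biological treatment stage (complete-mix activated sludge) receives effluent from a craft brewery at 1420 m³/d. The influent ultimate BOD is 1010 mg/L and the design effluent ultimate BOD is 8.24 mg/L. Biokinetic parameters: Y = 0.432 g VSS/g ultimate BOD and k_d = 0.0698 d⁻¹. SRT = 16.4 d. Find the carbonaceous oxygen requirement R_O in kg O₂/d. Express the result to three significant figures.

R_O ≈ 1020 kg O₂/d

The observed yield is Y_obs = Y/(1 + k_d·θ_c) = 0.432 / (1 + 0.0698 × 16.4) = 0.432 / 2.145 = 0.2014 g VSS per g ultimate BOD removed.
Q·(S₀ − S) = 1420 × (1010 − 8.24) × 10⁻³ = 1422 kg/d removed.
P_X = Y_obs·Q·(S₀ − S) = 0.2014 × 1422 = 286.5 kg VSS/d.
R_O = Q·ΔS − 1.42 P_X = 1422 − 406.9 = 1016 kg O₂/d.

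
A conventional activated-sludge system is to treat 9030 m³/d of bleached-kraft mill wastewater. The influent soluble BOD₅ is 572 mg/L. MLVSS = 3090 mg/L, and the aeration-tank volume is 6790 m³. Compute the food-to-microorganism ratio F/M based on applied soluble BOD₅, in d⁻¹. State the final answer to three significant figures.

Food-to-microorganism ratio F/M = Q S₀ / (V X) = 9030 × 572 / (6790 × 3090) = 0.2462 d⁻¹.

F/M ≈ 0.246 d⁻¹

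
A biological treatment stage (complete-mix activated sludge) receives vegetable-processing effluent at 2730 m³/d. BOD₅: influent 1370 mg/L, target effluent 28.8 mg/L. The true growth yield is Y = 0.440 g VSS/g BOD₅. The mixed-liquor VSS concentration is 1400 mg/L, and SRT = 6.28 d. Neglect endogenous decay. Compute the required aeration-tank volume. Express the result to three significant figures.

V ≈ 7230 m³

Biomass mass balance (decay neglected): V·X = Y·Q·(S₀ − S)·θ_c, so V = 0.440 × 2730 × (1370 − 28.8) × 6.28 / 1400 = 7227 m³.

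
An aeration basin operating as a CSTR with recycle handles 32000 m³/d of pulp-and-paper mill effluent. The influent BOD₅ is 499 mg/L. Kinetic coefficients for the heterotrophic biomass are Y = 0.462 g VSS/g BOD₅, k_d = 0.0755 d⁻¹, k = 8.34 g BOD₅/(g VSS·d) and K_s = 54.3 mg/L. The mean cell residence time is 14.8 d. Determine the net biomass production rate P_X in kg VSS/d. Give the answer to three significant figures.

Effluent substrate depends only on kinetics and SRT: S = K_s(1 + k_d θ_c) / [θ_c(Yk − k_d) − 1] = 54.3 × (1 + 0.0755 × 14.8) / [14.8 × (0.462 × 8.34 − 0.0755) − 1] = 115.0 / 54.91 = 2.094 mg/L.
Observed yield with endogenous decay: Y_obs = Y / (1 + k_d·θ_c) = 0.462 / (1 + 0.0755 × 14.8) = 0.462 / 2.117 = 0.2182 g VSS/g BOD₅.
Q·(S₀ − S) = 32000 × (499 − 2.09) × 10⁻³ = 15901 kg/d removed.
Net biomass production P_X = Y_obs × Q·(S₀ − S) = 0.2182 × 15901 = 3469 kg VSS/d.

P_X ≈ 3470 kg VSS/d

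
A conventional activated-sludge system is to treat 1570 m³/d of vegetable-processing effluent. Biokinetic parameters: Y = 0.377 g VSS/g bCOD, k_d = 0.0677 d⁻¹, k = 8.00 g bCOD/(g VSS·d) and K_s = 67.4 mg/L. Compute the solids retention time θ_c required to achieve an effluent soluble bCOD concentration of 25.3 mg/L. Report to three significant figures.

θ_c ≈ 1.32 d

Specific growth rate at S = 25.3 mg/L: μ = YkS/(K_s+S) = 0.377·8.00·25.3/(67.4+25.3) = 0.8231 d⁻¹.
1/θ_c = 0.8231 − 0.0677 = 0.7554 d⁻¹, so θ_c = 1.324 d.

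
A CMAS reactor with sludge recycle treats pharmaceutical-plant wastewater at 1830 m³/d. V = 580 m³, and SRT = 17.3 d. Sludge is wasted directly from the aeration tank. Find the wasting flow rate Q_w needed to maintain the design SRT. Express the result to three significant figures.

Q_w ≈ 33.5 m³/d

With mixed-liquor wasting, θ_c = V/Q_w, so Q_w = V/θ_c = 580.0/17.3 = 33.53 m³/d.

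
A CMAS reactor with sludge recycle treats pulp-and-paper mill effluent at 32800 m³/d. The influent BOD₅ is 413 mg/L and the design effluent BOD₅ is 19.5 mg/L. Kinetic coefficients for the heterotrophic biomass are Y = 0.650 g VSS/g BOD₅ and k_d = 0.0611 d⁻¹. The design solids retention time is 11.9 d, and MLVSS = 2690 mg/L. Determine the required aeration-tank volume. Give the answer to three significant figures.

V ≈ 21500 m³

Steady-state biomass mass balance: V·X·(1 + k_d·θ_c) = Y·Q·(S₀ − S)·θ_c, so V = 0.650 × 32800 × (413 − 19.5) × 11.9 / [2690 × (1 + 0.0611 × 11.9)] = 9.98×10^7 / 4646 = 21489 m³.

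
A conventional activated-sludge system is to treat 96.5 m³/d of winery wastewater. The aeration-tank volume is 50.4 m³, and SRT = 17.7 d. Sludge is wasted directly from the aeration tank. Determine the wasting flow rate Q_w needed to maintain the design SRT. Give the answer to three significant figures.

Wasting from the aeration tank: Q_w = V / θ_c = 50.40 / 17.7 = 2.847 m³/d.

Q_w ≈ 2.85 m³/d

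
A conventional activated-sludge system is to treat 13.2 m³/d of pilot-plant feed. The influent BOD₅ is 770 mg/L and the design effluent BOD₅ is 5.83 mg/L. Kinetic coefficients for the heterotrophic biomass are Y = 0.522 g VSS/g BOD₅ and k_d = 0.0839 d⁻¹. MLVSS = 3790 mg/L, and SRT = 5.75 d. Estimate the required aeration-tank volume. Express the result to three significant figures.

V ≈ 5.39 m³

From the SRT design equation V = Y Q (S₀−S) θ_c / [X (1 + k_d θ_c)] = 0.522 × 13.2 × (770 − 5.83) × 5.75 / [3790 × (1 + 0.0839 × 5.75)] = 3.03×10^4 / 5618 = 5.389 m³.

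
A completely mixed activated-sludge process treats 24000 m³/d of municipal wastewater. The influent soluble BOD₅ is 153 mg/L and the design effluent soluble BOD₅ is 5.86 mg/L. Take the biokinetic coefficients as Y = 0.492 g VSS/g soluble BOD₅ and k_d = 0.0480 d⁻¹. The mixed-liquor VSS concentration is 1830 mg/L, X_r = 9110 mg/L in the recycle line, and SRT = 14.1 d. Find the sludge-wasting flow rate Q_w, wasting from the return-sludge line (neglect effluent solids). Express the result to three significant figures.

Steady-state biomass mass balance: V·X·(1 + k_d·θ_c) = Y·Q·(S₀ − S)·θ_c, so V = 0.492 × 24000 × (153 − 5.86) × 14.1 / [1830 × (1 + 0.0480 × 14.1)] = 2.45×10^7 / 3069 = 7984 m³.
Wasting from the return line (neglecting effluent solids): Q_w = V·X / (θ_c·X_r) = 7984 × 1830 / (14.1 × 9110) = 113.7 m³/d.

Q_w ≈ 114 m³/d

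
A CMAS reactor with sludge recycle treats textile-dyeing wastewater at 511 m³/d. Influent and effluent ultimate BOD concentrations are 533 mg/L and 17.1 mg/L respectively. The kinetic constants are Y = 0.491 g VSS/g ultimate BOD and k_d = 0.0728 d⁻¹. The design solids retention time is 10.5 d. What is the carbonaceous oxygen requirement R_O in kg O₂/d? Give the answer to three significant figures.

Observed yield with endogenous decay: Y_obs = Y / (1 + k_d·θ_c) = 0.491 / (1 + 0.0728 × 10.5) = 0.491 / 1.764 = 0.2783 g VSS/g ultimate BOD.
Q·(S₀ − S) = 511 × (533 − 17.1) × 10⁻³ = 263.6 kg/d removed.
Biomass synthesised: P_X = Y_obs × 263.6 = 73.36 kg VSS/d.
R_O = Q·ΔS − 1.42 P_X = 263.6 − 104.2 = 159.5 kg O₂/d.

R_O ≈ 159 kg O₂/d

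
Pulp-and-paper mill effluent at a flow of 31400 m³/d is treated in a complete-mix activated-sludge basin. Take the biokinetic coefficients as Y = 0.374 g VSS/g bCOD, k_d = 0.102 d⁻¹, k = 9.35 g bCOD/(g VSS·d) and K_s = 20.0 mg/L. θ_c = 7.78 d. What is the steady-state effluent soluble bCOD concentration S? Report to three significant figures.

S ≈ 1.41 mg/L

For a completely mixed reactor with recycle the Lawrence–McCarty relation gives S = K_s·(1 + k_d·θ_c) / [θ_c·(Y·k − k_d) − 1] = 20.0 × (1 + 0.102 × 7.78) / [7.78 × (0.374 × 9.35 − 0.102) − 1] = 35.87 / 25.41 = 1.412 mg/L.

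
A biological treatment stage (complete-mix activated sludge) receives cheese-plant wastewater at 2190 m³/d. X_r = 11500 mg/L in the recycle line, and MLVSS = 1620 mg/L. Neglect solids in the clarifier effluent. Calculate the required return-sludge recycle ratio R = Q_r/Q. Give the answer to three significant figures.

R = Q_r/Q = X/(X_r − X) = 1620 / (11500 − 1620) = 0.1640.

R ≈ 0.164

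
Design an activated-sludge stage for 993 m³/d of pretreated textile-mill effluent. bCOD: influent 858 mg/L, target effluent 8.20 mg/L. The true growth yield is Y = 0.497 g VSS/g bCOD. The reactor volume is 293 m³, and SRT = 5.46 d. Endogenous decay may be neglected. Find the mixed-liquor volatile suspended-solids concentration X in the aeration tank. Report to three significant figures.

X ≈ 7820 mg/L

From V·X = Y·Q·(S₀ − S)·θ_c (decay neglected): X = 0.497 × 993 × (858 − 8.20) × 5.46 / 293 = 7815 mg/L.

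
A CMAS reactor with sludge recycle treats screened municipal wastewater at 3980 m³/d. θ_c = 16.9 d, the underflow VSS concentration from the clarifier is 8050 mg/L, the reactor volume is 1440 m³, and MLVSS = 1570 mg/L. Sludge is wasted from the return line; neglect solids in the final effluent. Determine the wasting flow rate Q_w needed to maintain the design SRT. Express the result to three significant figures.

Q_w ≈ 16.6 m³/d

Wasting from the return line (neglecting effluent solids): Q_w = V·X / (θ_c·X_r) = 1440 × 1570 / (16.9 × 8050) = 16.62 m³/d.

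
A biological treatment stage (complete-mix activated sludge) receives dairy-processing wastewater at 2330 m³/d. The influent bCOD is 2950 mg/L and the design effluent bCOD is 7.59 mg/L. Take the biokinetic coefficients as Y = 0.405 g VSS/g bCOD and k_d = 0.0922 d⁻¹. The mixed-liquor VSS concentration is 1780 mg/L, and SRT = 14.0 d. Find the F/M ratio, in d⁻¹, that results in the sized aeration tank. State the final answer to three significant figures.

Rearranging the biomass balance for a CMAS with decay, V = Y·Q·ΔS·θ_c / [X·(1+k_d θ_c)] = 0.405 × 2330 × (2950 − 7.59) × 14.0 / [1780 × (1 + 0.0922 × 14.0)] = 3.89×10^7 / 4078 = 9533 m³.
F/M = applied load / biomass = Q·S₀/(V·X) = 2330 × 2950 / (9533 × 1780) = 0.4051 d⁻¹.

F/M ≈ 0.405 d⁻¹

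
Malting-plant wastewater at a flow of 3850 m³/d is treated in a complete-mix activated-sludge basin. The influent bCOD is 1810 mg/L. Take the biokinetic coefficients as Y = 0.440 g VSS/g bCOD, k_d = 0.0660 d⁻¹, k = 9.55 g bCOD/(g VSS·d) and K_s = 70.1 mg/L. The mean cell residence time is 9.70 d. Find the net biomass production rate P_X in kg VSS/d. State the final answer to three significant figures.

From the Monod/SRT balance for a CMAS, S = K_s·(1+k_d θ_c)/[θ_c·(Y k − k_d) − 1] = 70.1 × (1 + 0.0660 × 9.70) / [9.70 × (0.440 × 9.55 − 0.0660) − 1] = 115.0 / 39.12 = 2.939 mg/L.
Y_obs = Y / (1 + k_d θ_c) = 0.440 / (1 + 0.0660 × 9.70) = 0.440 / 1.640 = 0.2683.
Mass of bCOD removed per day: Q(S₀ − S) = 3850 × 1807 g/m³ = 6957 kg/d.
Biomass produced: P_X = Y_obs·Q·ΔS = 0.2683 × 6957 ≈ 1866 kg VSS/d.

P_X ≈ 1870 kg VSS/d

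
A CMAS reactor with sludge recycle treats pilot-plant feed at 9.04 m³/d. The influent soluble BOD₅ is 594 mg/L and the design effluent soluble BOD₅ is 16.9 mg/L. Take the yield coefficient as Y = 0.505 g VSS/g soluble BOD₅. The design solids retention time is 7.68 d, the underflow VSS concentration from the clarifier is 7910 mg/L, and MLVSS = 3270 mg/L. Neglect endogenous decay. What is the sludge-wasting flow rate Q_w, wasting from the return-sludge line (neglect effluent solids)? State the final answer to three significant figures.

Q_w ≈ 0.333 m³/d

With k_d = 0 the design equation reduces to V = Y Q (S₀−S) θ_c / X = 0.505 × 9.04 × (594 − 16.9) × 7.68 / 3270 = 6.188 m³.
θ_c = V·X/(Q_w·X_r) when wasting from the recycle, so Q_w = V·X/(θ_c·X_r) = 6.188 × 3270 / (7.68 × 7910) = 0.3331 m³/d.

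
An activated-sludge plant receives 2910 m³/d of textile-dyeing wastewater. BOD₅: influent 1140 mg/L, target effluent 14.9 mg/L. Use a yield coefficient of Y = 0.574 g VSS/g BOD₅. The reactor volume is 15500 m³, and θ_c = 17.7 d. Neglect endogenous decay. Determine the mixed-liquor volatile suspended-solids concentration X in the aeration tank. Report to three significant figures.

Without decay, X = Y Q (S₀−S) θ_c / V = 0.574 × 2910 × (1140 − 14.9) × 17.7 / 15500 = 2146 mg/L.

X ≈ 2150 mg/L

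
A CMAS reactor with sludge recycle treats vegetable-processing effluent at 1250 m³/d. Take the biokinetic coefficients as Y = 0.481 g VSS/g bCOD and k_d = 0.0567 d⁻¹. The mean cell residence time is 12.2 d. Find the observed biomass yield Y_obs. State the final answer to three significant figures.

Y_obs ≈ 0.284 g VSS/g bCOD

The observed yield is Y_obs = Y/(1 + k_d·θ_c) = 0.481 / (1 + 0.0567 × 12.2) = 0.481 / 1.692 = 0.2843 g VSS per g bCOD removed.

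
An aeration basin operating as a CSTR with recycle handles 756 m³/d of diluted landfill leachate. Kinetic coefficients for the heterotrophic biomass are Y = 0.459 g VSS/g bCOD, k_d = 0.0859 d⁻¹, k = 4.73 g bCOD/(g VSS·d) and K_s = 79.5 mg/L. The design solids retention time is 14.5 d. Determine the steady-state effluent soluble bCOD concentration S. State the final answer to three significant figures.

S ≈ 6.11 mg/L

Effluent substrate depends only on kinetics and SRT: S = K_s(1 + k_d θ_c) / [θ_c(Yk − k_d) − 1] = 79.5 × (1 + 0.0859 × 14.5) / [14.5 × (0.459 × 4.73 − 0.0859) − 1] = 178.5 / 29.23 = 6.106 mg/L.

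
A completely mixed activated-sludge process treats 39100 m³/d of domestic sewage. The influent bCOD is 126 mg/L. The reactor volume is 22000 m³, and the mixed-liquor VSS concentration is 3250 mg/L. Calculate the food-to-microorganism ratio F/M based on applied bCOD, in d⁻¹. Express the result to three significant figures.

F/M = Q·S₀ / (V·X) = 39100 × 126 / (22000 × 3250) = 0.06890 g bCOD·(g VSS·d)⁻¹.

F/M ≈ 0.0689 d⁻¹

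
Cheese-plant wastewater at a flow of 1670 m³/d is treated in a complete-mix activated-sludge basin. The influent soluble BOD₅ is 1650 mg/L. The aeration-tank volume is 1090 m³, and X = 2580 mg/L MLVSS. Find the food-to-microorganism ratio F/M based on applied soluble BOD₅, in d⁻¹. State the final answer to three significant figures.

F/M = Q·S₀ / (V·X) = 1670 × 1650 / (1090 × 2580) = 0.9798 g soluble BOD₅·(g VSS·d)⁻¹.

F/M ≈ 0.980 d⁻¹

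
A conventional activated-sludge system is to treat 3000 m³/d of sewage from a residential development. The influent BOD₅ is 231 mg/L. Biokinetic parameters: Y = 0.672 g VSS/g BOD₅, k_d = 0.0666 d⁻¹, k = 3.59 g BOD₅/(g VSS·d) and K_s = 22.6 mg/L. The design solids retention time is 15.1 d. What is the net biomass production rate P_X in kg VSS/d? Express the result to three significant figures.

P_X ≈ 231 kg VSS/d

For a completely mixed reactor with recycle the Lawrence–McCarty relation gives S = K_s·(1 + k_d·θ_c) / [θ_c·(Y·k − k_d) − 1] = 22.6 × (1 + 0.0666 × 15.1) / [15.1 × (0.672 × 3.59 − 0.0666) − 1] = 45.33 / 34.42 = 1.317 mg/L.
The observed yield is Y_obs = Y/(1 + k_d·θ_c) = 0.672 / (1 + 0.0666 × 15.1) = 0.672 / 2.006 = 0.3351 g VSS per g BOD₅ removed.
Substrate removed = Q·(S₀ − S) = 3000 m³/d × (231 − 1.32) g/m³ = 6.89×10^5 g/d = 689.0 kg/d.
Net biomass production P_X = Y_obs × Q·(S₀ − S) = 0.3351 × 689.0 = 230.9 kg VSS/d.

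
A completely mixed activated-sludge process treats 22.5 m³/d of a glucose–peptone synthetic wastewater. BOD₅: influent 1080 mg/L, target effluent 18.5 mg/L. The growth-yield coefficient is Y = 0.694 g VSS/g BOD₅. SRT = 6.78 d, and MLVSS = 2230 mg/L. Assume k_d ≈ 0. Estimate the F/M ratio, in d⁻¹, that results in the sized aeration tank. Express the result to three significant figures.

With k_d = 0 the design equation reduces to V = Y Q (S₀−S) θ_c / X = 0.694 × 22.5 × (1080 − 18.5) × 6.78 / 2230 = 50.39 m³.
F/M = Q·S₀ / (V·X) = 22.5 × 1080 / (50.39 × 2230) = 0.2162 g BOD₅·(g VSS·d)⁻¹.

F/M ≈ 0.216 d⁻¹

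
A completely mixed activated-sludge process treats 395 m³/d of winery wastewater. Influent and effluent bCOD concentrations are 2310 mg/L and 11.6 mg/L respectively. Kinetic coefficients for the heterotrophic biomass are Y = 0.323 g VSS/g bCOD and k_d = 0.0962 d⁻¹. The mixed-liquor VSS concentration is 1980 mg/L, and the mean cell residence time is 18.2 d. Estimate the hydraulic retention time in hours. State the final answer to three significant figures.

From the SRT design equation V = Y Q (S₀−S) θ_c / [X (1 + k_d θ_c)] = 0.323 × 395 × (2310 − 11.6) × 18.2 / [1980 × (1 + 0.0962 × 18.2)] = 5.34×10^6 / 5447 = 979.9 m³.
τ = V/Q = 979.9/395 = 2.481 d, or 59.54 h.

τ ≈ 59.5 h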